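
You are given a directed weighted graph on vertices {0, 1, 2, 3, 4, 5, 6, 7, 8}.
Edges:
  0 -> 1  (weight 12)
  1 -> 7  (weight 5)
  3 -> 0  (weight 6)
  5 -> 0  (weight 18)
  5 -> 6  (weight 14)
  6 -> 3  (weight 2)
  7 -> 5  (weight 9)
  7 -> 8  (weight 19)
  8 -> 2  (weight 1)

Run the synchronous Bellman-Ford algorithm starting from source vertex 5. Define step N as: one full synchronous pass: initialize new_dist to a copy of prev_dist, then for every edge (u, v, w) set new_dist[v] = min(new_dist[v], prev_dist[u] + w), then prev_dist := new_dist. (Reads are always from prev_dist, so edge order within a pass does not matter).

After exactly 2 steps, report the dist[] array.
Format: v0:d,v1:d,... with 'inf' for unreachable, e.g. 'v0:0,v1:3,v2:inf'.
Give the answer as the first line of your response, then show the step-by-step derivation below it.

v0:18,v1:30,v2:inf,v3:16,v4:inf,v5:0,v6:14,v7:inf,v8:inf

step 1: dist = v0:18,v1:inf,v2:inf,v3:inf,v4:inf,v5:0,v6:14,v7:inf,v8:inf
step 2: dist = v0:18,v1:30,v2:inf,v3:16,v4:inf,v5:0,v6:14,v7:inf,v8:inf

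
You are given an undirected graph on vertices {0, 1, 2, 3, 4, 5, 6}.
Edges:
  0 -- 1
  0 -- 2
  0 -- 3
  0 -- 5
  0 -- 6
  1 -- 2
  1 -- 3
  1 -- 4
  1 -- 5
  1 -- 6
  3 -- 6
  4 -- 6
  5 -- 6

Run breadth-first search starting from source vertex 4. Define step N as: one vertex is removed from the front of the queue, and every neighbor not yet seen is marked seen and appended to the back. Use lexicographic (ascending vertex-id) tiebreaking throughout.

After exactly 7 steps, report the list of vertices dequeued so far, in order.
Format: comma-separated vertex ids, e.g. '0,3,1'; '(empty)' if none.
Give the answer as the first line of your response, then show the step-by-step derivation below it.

4,1,6,0,2,3,5

step 1: dequeue 4; queue=[1,6]; order=4
step 2: dequeue 1; queue=[6,0,2,3,5]; order=4,1
step 3: dequeue 6; queue=[0,2,3,5]; order=4,1,6
step 4: dequeue 0; queue=[2,3,5]; order=4,1,6,0
step 5: dequeue 2; queue=[3,5]; order=4,1,6,0,2
step 6: dequeue 3; queue=[5]; order=4,1,6,0,2,3
step 7: dequeue 5; queue=[(empty)]; order=4,1,6,0,2,3,5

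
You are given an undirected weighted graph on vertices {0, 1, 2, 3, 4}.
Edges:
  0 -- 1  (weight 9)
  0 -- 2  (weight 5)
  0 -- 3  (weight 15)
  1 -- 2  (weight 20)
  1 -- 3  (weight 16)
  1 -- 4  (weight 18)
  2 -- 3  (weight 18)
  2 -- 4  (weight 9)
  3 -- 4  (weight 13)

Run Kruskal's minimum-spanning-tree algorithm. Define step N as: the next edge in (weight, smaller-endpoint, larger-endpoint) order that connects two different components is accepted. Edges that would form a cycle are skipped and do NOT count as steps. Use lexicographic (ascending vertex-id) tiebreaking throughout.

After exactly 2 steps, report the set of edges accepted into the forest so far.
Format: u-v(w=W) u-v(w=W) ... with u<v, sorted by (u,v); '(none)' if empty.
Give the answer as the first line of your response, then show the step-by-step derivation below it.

0-1(w=9) 0-2(w=5)

step 1: add edge 0-2 (w=5); MST = {0-2(w=5)}
step 2: add edge 0-1 (w=9); MST = {0-1(w=9) 0-2(w=5)}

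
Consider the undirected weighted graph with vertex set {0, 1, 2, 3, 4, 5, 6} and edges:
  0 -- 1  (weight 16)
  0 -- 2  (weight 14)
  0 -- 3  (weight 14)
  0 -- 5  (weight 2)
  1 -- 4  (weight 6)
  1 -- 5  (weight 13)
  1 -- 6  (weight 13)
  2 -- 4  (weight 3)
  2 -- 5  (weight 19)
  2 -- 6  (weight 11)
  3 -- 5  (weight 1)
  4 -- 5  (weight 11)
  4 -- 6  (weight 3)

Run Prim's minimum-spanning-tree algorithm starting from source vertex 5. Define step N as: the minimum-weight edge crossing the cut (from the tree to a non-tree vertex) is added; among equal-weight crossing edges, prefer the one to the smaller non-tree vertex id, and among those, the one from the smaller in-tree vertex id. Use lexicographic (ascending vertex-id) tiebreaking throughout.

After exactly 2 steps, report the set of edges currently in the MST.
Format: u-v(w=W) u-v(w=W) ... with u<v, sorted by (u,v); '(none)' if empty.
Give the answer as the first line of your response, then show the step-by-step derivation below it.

0-5(w=2) 3-5(w=1)

step 1: add edge 3-5 (w=1); MST = {3-5(w=1)}
step 2: add edge 0-5 (w=2); MST = {0-5(w=2) 3-5(w=1)}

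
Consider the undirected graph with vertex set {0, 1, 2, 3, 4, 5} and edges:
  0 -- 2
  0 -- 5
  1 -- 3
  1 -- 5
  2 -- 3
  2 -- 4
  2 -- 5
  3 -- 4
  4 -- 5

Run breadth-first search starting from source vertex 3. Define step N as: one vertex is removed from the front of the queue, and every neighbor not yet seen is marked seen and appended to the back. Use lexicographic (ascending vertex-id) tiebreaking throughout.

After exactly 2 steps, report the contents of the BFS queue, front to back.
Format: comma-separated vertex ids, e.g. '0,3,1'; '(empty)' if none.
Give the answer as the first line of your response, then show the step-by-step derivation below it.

2,4,5

step 1: dequeue 3; queue=[1,2,4]; order=3
step 2: dequeue 1; queue=[2,4,5]; order=3,1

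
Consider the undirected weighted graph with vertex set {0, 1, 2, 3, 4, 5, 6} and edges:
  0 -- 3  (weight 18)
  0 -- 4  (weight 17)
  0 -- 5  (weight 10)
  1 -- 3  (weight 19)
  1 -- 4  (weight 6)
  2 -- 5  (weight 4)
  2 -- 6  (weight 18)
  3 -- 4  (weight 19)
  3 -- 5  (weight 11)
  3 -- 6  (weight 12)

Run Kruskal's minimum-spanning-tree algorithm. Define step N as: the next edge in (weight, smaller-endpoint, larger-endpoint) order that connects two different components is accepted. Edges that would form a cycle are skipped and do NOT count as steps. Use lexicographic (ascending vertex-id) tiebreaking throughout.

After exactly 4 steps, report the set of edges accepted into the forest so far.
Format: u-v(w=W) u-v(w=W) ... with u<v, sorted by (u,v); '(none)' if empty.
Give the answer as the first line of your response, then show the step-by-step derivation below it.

0-5(w=10) 1-4(w=6) 2-5(w=4) 3-5(w=11)

step 1: add edge 2-5 (w=4); MST = {2-5(w=4)}
step 2: add edge 1-4 (w=6); MST = {1-4(w=6) 2-5(w=4)}
step 3: add edge 0-5 (w=10); MST = {0-5(w=10) 1-4(w=6) 2-5(w=4)}
step 4: add edge 3-5 (w=11); MST = {0-5(w=10) 1-4(w=6) 2-5(w=4) 3-5(w=11)}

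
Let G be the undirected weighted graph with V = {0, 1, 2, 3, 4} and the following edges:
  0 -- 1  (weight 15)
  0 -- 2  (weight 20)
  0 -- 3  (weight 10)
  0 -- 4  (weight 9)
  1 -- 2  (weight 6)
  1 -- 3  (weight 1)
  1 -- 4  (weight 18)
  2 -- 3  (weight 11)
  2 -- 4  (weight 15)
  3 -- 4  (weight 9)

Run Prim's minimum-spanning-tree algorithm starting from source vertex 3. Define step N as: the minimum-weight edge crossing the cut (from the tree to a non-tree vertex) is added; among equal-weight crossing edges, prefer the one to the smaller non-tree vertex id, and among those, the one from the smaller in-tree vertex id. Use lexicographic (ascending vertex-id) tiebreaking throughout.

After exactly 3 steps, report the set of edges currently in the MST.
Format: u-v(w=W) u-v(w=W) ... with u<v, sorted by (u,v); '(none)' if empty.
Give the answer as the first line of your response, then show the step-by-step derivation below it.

1-2(w=6) 1-3(w=1) 3-4(w=9)

step 1: add edge 1-3 (w=1); MST = {1-3(w=1)}
step 2: add edge 1-2 (w=6); MST = {1-2(w=6) 1-3(w=1)}
step 3: add edge 3-4 (w=9); MST = {1-2(w=6) 1-3(w=1) 3-4(w=9)}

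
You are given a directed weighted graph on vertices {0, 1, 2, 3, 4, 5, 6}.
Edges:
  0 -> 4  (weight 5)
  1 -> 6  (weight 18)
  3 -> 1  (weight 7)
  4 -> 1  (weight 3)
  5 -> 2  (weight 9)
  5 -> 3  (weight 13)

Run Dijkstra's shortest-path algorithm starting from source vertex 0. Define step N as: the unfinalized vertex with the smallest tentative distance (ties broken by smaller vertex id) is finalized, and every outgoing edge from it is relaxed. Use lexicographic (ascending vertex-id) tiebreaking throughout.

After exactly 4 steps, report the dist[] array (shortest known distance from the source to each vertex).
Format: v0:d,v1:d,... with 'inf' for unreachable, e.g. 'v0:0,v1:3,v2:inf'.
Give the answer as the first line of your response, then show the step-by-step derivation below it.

v0:0,v1:8,v2:inf,v3:inf,v4:5,v5:inf,v6:26

step 1: dist = v0:0,v1:inf,v2:inf,v3:inf,v4:5,v5:inf,v6:inf
step 2: dist = v0:0,v1:8,v2:inf,v3:inf,v4:5,v5:inf,v6:inf
step 3: dist = v0:0,v1:8,v2:inf,v3:inf,v4:5,v5:inf,v6:26
step 4: dist = v0:0,v1:8,v2:inf,v3:inf,v4:5,v5:inf,v6:26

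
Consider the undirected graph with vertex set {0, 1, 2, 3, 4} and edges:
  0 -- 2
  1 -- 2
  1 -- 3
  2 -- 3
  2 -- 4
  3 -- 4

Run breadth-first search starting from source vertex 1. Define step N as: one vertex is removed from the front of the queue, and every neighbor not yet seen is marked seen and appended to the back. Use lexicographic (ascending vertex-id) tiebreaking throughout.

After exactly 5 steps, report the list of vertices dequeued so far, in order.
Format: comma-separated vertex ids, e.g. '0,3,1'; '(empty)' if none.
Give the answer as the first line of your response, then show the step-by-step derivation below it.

1,2,3,0,4

step 1: dequeue 1; queue=[2,3]; order=1
step 2: dequeue 2; queue=[3,0,4]; order=1,2
step 3: dequeue 3; queue=[0,4]; order=1,2,3
step 4: dequeue 0; queue=[4]; order=1,2,3,0
step 5: dequeue 4; queue=[(empty)]; order=1,2,3,0,4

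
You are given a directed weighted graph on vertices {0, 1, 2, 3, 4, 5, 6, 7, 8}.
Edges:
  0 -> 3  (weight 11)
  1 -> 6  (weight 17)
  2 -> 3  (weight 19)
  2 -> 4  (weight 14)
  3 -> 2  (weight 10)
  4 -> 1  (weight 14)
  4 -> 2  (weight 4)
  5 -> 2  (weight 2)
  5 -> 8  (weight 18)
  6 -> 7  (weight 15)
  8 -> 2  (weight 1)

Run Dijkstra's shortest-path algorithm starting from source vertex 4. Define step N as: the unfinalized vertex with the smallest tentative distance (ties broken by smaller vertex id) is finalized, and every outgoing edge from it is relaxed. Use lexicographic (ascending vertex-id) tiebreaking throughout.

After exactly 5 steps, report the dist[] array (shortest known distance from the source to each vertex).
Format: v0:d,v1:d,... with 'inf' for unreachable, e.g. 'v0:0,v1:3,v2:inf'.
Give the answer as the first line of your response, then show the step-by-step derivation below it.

v0:inf,v1:14,v2:4,v3:23,v4:0,v5:inf,v6:31,v7:46,v8:inf

step 1: dist = v0:inf,v1:14,v2:4,v3:inf,v4:0,v5:inf,v6:inf,v7:inf,v8:inf
step 2: dist = v0:inf,v1:14,v2:4,v3:23,v4:0,v5:inf,v6:inf,v7:inf,v8:inf
step 3: dist = v0:inf,v1:14,v2:4,v3:23,v4:0,v5:inf,v6:31,v7:inf,v8:inf
step 4: dist = v0:inf,v1:14,v2:4,v3:23,v4:0,v5:inf,v6:31,v7:inf,v8:inf
step 5: dist = v0:inf,v1:14,v2:4,v3:23,v4:0,v5:inf,v6:31,v7:46,v8:inf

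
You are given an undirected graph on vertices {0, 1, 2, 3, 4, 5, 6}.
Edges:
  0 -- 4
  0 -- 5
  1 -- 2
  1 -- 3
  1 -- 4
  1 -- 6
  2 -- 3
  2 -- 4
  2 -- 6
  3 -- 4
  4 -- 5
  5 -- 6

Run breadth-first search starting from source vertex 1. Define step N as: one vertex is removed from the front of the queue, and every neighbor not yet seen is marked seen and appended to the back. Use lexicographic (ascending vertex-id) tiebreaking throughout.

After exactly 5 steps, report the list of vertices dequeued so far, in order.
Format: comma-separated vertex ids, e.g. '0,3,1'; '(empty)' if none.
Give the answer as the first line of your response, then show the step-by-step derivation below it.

1,2,3,4,6

step 1: dequeue 1; queue=[2,3,4,6]; order=1
step 2: dequeue 2; queue=[3,4,6]; order=1,2
step 3: dequeue 3; queue=[4,6]; order=1,2,3
step 4: dequeue 4; queue=[6,0,5]; order=1,2,3,4
step 5: dequeue 6; queue=[0,5]; order=1,2,3,4,6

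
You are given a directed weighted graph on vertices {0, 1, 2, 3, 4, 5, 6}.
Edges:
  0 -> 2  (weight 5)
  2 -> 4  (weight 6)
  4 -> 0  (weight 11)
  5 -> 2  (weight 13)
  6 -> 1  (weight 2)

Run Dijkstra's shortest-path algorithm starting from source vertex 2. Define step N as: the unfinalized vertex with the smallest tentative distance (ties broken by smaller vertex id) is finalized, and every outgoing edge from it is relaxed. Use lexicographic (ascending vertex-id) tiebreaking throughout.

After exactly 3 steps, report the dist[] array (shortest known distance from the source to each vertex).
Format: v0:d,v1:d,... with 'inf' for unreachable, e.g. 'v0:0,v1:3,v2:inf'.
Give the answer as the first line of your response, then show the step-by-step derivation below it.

v0:17,v1:inf,v2:0,v3:inf,v4:6,v5:inf,v6:inf

step 1: dist = v0:inf,v1:inf,v2:0,v3:inf,v4:6,v5:inf,v6:inf
step 2: dist = v0:17,v1:inf,v2:0,v3:inf,v4:6,v5:inf,v6:inf
step 3: dist = v0:17,v1:inf,v2:0,v3:inf,v4:6,v5:inf,v6:inf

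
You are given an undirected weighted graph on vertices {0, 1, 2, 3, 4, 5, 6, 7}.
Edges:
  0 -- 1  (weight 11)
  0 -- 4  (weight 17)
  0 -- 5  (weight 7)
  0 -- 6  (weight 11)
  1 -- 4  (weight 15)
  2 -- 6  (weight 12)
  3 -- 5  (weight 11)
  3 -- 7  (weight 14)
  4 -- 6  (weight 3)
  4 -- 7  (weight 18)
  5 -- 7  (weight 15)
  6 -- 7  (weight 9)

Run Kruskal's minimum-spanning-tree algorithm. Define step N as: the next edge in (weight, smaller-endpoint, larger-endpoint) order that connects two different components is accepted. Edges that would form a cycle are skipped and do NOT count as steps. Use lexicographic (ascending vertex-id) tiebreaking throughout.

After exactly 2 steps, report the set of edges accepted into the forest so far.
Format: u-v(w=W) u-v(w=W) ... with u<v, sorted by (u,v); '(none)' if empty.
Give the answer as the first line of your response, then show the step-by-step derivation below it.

0-5(w=7) 4-6(w=3)

step 1: add edge 4-6 (w=3); MST = {4-6(w=3)}
step 2: add edge 0-5 (w=7); MST = {0-5(w=7) 4-6(w=3)}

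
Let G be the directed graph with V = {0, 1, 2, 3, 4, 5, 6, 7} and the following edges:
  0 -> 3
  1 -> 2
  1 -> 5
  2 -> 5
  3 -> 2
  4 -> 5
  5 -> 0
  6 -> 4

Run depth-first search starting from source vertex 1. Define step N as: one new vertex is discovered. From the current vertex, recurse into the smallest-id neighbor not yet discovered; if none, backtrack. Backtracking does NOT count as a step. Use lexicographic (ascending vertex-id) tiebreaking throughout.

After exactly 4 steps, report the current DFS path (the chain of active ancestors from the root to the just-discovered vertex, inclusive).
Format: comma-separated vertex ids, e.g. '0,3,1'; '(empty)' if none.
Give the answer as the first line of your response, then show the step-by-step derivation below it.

1,2,5,0

step 1: discover 1; path=1; order=1
step 2: discover 2; path=1>2; order=1,2
step 3: discover 5; path=1>2>5; order=1,2,5
step 4: discover 0; path=1>2>5>0; order=1,2,5,0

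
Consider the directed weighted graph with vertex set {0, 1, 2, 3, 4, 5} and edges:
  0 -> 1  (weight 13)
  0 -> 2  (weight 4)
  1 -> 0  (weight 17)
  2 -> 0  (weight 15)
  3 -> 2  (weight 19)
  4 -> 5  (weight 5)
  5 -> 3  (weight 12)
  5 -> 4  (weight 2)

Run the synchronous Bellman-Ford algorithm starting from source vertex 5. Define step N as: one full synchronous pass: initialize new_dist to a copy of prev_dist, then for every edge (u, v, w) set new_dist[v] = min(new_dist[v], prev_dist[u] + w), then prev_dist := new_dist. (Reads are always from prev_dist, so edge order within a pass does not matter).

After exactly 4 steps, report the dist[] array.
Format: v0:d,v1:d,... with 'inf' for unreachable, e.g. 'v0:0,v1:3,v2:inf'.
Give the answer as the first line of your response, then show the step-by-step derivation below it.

v0:46,v1:59,v2:31,v3:12,v4:2,v5:0

step 1: dist = v0:inf,v1:inf,v2:inf,v3:12,v4:2,v5:0
step 2: dist = v0:inf,v1:inf,v2:31,v3:12,v4:2,v5:0
step 3: dist = v0:46,v1:inf,v2:31,v3:12,v4:2,v5:0
step 4: dist = v0:46,v1:59,v2:31,v3:12,v4:2,v5:0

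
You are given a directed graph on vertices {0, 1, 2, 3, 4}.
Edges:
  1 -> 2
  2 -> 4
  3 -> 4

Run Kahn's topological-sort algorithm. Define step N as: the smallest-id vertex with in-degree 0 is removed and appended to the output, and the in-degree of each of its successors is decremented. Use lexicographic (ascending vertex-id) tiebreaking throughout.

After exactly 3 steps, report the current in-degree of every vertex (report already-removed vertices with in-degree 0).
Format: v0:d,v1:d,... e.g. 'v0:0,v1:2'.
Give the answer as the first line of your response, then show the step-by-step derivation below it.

v0:0,v1:0,v2:0,v3:0,v4:1

step 1: output 0; order=[0]; indeg=(0,0,1,0,2)
step 2: output 1; order=[0,1]; indeg=(0,0,0,0,2)
step 3: output 2; order=[0,1,2]; indeg=(0,0,0,0,1)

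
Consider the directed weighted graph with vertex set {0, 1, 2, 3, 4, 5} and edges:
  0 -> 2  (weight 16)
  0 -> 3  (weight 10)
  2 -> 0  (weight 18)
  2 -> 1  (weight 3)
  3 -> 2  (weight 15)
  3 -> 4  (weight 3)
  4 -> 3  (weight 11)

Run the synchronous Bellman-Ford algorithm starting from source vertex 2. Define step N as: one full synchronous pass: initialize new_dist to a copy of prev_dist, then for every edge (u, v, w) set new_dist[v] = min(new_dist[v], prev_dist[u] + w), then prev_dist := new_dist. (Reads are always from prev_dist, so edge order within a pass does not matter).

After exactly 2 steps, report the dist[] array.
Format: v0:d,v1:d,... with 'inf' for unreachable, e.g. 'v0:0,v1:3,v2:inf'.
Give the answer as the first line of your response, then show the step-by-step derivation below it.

v0:18,v1:3,v2:0,v3:28,v4:inf,v5:inf

step 1: dist = v0:18,v1:3,v2:0,v3:inf,v4:inf,v5:inf
step 2: dist = v0:18,v1:3,v2:0,v3:28,v4:inf,v5:inf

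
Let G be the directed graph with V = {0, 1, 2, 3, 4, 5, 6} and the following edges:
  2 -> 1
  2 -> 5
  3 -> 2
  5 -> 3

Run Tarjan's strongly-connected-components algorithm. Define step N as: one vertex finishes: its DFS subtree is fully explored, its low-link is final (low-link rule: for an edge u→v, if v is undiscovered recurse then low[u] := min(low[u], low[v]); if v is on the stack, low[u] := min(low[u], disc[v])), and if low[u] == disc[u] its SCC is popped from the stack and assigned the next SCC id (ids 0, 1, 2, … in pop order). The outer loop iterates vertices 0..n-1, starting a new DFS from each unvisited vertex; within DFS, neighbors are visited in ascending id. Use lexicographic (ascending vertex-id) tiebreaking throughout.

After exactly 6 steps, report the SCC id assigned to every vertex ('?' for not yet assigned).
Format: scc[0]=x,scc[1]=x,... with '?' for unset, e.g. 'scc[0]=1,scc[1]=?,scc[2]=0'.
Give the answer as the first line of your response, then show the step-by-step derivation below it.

scc[0]=0,scc[1]=1,scc[2]=2,scc[3]=2,scc[4]=3,scc[5]=2,scc[6]=?

step 1: low=(low[0]=0,low[1]=?,low[2]=?,low[3]=?,low[4]=?,low[5]=?,low[6]=?); scc=(scc[0]=0,scc[1]=?,scc[2]=?,scc[3]=?,scc[4]=?,scc[5]=?,scc[6]=?)
step 2: low=(low[0]=0,low[1]=1,low[2]=?,low[3]=?,low[4]=?,low[5]=?,low[6]=?); scc=(scc[0]=0,scc[1]=1,scc[2]=?,scc[3]=?,scc[4]=?,scc[5]=?,scc[6]=?)
step 3: low=(low[0]=0,low[1]=1,low[2]=2,low[3]=2,low[4]=?,low[5]=3,low[6]=?); scc=(scc[0]=0,scc[1]=1,scc[2]=?,scc[3]=?,scc[4]=?,scc[5]=?,scc[6]=?)
step 4: low=(low[0]=0,low[1]=1,low[2]=2,low[3]=2,low[4]=?,low[5]=2,low[6]=?); scc=(scc[0]=0,scc[1]=1,scc[2]=?,scc[3]=?,scc[4]=?,scc[5]=?,scc[6]=?)
step 5: low=(low[0]=0,low[1]=1,low[2]=2,low[3]=2,low[4]=?,low[5]=2,low[6]=?); scc=(scc[0]=0,scc[1]=1,scc[2]=2,scc[3]=2,scc[4]=?,scc[5]=2,scc[6]=?)
step 6: low=(low[0]=0,low[1]=1,low[2]=2,low[3]=2,low[4]=5,low[5]=2,low[6]=?); scc=(scc[0]=0,scc[1]=1,scc[2]=2,scc[3]=2,scc[4]=3,scc[5]=2,scc[6]=?)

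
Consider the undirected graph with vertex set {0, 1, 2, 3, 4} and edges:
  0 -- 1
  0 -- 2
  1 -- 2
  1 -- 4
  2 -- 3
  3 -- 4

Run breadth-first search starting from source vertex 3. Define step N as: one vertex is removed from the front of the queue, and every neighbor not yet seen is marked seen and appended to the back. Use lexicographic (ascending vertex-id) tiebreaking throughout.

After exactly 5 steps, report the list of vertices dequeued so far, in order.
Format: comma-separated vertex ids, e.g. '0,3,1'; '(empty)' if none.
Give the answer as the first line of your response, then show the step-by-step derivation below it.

3,2,4,0,1

step 1: dequeue 3; queue=[2,4]; order=3
step 2: dequeue 2; queue=[4,0,1]; order=3,2
step 3: dequeue 4; queue=[0,1]; order=3,2,4
step 4: dequeue 0; queue=[1]; order=3,2,4,0
step 5: dequeue 1; queue=[(empty)]; order=3,2,4,0,1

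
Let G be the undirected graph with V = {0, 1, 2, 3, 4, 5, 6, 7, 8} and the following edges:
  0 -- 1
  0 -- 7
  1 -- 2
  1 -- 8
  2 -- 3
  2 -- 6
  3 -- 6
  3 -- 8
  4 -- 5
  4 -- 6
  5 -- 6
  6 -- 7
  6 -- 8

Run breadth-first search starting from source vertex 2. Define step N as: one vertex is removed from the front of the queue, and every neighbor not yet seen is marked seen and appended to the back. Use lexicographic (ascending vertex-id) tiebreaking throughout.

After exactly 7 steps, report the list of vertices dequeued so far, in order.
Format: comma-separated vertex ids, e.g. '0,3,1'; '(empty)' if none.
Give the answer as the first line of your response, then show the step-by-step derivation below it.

2,1,3,6,0,8,4

step 1: dequeue 2; queue=[1,3,6]; order=2
step 2: dequeue 1; queue=[3,6,0,8]; order=2,1
step 3: dequeue 3; queue=[6,0,8]; order=2,1,3
step 4: dequeue 6; queue=[0,8,4,5,7]; order=2,1,3,6
step 5: dequeue 0; queue=[8,4,5,7]; order=2,1,3,6,0
step 6: dequeue 8; queue=[4,5,7]; order=2,1,3,6,0,8
step 7: dequeue 4; queue=[5,7]; order=2,1,3,6,0,8,4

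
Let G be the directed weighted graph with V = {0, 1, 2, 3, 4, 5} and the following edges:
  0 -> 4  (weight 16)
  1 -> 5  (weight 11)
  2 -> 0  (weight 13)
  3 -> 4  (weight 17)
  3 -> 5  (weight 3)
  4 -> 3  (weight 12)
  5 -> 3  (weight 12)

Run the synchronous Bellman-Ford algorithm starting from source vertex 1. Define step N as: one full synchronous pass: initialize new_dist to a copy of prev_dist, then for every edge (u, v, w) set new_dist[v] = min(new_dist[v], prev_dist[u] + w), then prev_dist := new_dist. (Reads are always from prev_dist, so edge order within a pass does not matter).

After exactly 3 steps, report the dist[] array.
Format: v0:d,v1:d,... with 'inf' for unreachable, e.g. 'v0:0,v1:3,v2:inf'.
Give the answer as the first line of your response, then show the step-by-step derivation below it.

v0:inf,v1:0,v2:inf,v3:23,v4:40,v5:11

step 1: dist = v0:inf,v1:0,v2:inf,v3:inf,v4:inf,v5:11
step 2: dist = v0:inf,v1:0,v2:inf,v3:23,v4:inf,v5:11
step 3: dist = v0:inf,v1:0,v2:inf,v3:23,v4:40,v5:11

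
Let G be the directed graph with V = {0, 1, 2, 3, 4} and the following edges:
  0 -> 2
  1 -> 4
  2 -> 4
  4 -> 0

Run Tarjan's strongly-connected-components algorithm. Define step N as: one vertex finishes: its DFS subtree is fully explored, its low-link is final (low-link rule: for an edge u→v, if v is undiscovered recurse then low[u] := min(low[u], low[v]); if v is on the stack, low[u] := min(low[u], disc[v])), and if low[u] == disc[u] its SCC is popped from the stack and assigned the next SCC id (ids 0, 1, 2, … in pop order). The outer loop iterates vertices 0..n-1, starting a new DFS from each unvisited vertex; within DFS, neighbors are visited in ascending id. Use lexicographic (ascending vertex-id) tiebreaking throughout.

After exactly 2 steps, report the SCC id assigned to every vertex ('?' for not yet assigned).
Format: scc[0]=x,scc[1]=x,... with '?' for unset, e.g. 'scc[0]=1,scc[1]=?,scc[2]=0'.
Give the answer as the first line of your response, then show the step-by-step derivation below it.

scc[0]=?,scc[1]=?,scc[2]=?,scc[3]=?,scc[4]=?

step 1: low=(low[0]=0,low[1]=?,low[2]=1,low[3]=?,low[4]=0); scc=(scc[0]=?,scc[1]=?,scc[2]=?,scc[3]=?,scc[4]=?)
step 2: low=(low[0]=0,low[1]=?,low[2]=0,low[3]=?,low[4]=0); scc=(scc[0]=?,scc[1]=?,scc[2]=?,scc[3]=?,scc[4]=?)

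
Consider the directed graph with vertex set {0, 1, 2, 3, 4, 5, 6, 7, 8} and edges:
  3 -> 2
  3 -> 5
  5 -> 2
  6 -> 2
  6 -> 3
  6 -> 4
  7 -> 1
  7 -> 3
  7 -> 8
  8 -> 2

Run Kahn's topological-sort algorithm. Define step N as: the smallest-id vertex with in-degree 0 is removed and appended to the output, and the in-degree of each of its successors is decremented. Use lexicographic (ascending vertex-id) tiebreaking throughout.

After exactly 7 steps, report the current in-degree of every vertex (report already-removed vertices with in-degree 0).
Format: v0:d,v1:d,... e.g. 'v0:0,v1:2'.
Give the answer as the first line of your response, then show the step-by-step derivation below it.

v0:0,v1:0,v2:1,v3:0,v4:0,v5:0,v6:0,v7:0,v8:0

step 1: output 0; order=[0]; indeg=(0,1,4,2,1,1,0,0,1)
step 2: output 6; order=[0,6]; indeg=(0,1,3,1,0,1,0,0,1)
step 3: output 4; order=[0,6,4]; indeg=(0,1,3,1,0,1,0,0,1)
step 4: output 7; order=[0,6,4,7]; indeg=(0,0,3,0,0,1,0,0,0)
step 5: output 1; order=[0,6,4,7,1]; indeg=(0,0,3,0,0,1,0,0,0)
step 6: output 3; order=[0,6,4,7,1,3]; indeg=(0,0,2,0,0,0,0,0,0)
step 7: output 5; order=[0,6,4,7,1,3,5]; indeg=(0,0,1,0,0,0,0,0,0)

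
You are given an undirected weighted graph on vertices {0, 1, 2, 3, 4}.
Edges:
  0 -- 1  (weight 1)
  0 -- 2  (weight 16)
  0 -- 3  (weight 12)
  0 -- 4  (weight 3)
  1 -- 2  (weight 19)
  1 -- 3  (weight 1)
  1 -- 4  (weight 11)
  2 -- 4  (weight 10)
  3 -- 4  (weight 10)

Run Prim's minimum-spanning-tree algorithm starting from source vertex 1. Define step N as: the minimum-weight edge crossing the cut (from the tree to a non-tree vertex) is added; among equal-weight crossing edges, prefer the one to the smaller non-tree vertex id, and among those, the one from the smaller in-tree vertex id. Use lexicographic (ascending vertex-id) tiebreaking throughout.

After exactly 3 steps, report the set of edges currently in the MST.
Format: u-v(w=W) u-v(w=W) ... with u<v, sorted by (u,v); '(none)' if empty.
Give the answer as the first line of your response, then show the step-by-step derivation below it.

0-1(w=1) 0-4(w=3) 1-3(w=1)

step 1: add edge 0-1 (w=1); MST = {0-1(w=1)}
step 2: add edge 1-3 (w=1); MST = {0-1(w=1) 1-3(w=1)}
step 3: add edge 0-4 (w=3); MST = {0-1(w=1) 0-4(w=3) 1-3(w=1)}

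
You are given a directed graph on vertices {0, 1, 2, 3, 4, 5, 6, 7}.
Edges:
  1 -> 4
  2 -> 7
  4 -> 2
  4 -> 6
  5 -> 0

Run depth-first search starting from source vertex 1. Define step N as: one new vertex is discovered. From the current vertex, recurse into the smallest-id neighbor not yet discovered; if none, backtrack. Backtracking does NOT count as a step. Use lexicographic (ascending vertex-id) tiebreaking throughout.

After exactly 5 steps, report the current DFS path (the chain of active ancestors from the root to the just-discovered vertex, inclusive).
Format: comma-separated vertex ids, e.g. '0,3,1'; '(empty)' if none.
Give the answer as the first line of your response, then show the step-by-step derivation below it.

1,4,6

step 1: discover 1; path=1; order=1
step 2: discover 4; path=1>4; order=1,4
step 3: discover 2; path=1>4>2; order=1,4,2
step 4: discover 7; path=1>4>2>7; order=1,4,2,7
step 5: discover 6; path=1>4>6; order=1,4,2,7,6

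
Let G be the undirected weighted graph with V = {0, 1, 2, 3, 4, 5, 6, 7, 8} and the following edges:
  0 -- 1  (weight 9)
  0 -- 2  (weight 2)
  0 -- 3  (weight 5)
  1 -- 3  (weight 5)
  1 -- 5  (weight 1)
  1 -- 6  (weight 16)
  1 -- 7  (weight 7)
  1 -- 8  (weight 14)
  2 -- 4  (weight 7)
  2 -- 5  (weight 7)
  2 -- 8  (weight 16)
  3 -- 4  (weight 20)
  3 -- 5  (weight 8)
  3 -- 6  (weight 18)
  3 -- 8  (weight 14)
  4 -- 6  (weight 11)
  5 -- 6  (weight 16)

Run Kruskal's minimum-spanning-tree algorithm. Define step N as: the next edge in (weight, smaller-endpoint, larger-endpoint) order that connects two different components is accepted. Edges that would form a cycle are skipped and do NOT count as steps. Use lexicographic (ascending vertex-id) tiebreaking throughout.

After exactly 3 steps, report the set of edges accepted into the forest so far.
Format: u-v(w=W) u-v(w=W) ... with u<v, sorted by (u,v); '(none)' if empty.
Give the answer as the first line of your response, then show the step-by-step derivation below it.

0-2(w=2) 0-3(w=5) 1-5(w=1)

step 1: add edge 1-5 (w=1); MST = {1-5(w=1)}
step 2: add edge 0-2 (w=2); MST = {0-2(w=2) 1-5(w=1)}
step 3: add edge 0-3 (w=5); MST = {0-2(w=2) 0-3(w=5) 1-5(w=1)}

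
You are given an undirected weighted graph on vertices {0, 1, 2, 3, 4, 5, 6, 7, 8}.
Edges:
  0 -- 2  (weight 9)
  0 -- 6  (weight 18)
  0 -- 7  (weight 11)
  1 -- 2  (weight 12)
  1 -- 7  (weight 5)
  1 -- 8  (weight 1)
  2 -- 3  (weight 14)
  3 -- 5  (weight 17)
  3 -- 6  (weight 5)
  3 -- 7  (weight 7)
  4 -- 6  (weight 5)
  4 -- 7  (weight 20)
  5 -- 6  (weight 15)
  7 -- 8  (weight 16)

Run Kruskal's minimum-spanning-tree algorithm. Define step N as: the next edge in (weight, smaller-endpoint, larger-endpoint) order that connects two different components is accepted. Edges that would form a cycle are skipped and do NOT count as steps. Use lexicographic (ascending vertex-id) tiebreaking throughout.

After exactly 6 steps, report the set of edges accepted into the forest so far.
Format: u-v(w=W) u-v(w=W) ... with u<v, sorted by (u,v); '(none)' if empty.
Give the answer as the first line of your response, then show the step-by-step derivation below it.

0-2(w=9) 1-7(w=5) 1-8(w=1) 3-6(w=5) 3-7(w=7) 4-6(w=5)

step 1: add edge 1-8 (w=1); MST = {1-8(w=1)}
step 2: add edge 1-7 (w=5); MST = {1-7(w=5) 1-8(w=1)}
step 3: add edge 3-6 (w=5); MST = {1-7(w=5) 1-8(w=1) 3-6(w=5)}
step 4: add edge 4-6 (w=5); MST = {1-7(w=5) 1-8(w=1) 3-6(w=5) 4-6(w=5)}
step 5: add edge 3-7 (w=7); MST = {1-7(w=5) 1-8(w=1) 3-6(w=5) 3-7(w=7) 4-6(w=5)}
step 6: add edge 0-2 (w=9); MST = {0-2(w=9) 1-7(w=5) 1-8(w=1) 3-6(w=5) 3-7(w=7) 4-6(w=5)}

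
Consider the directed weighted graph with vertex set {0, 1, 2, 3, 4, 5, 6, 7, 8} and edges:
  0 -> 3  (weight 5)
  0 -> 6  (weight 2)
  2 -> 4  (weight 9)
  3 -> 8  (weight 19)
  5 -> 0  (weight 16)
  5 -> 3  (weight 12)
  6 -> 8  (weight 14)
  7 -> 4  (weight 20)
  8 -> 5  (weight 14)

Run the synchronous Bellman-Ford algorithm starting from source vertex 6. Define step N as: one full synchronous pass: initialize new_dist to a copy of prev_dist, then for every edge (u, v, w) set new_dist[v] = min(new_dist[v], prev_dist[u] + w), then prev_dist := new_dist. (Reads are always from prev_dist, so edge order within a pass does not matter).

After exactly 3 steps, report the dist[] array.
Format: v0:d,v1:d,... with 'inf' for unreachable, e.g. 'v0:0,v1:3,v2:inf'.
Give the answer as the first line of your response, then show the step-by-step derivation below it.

v0:44,v1:inf,v2:inf,v3:40,v4:inf,v5:28,v6:0,v7:inf,v8:14

step 1: dist = v0:inf,v1:inf,v2:inf,v3:inf,v4:inf,v5:inf,v6:0,v7:inf,v8:14
step 2: dist = v0:inf,v1:inf,v2:inf,v3:inf,v4:inf,v5:28,v6:0,v7:inf,v8:14
step 3: dist = v0:44,v1:inf,v2:inf,v3:40,v4:inf,v5:28,v6:0,v7:inf,v8:14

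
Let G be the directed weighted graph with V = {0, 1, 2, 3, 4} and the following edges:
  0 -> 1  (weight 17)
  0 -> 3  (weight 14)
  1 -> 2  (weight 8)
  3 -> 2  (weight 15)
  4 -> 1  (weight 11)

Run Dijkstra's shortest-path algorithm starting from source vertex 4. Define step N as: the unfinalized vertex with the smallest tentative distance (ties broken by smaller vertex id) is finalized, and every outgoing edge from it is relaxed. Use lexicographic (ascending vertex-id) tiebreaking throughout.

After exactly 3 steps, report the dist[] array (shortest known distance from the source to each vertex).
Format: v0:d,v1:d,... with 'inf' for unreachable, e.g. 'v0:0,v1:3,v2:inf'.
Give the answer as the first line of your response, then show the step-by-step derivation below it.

v0:inf,v1:11,v2:19,v3:inf,v4:0

step 1: dist = v0:inf,v1:11,v2:inf,v3:inf,v4:0
step 2: dist = v0:inf,v1:11,v2:19,v3:inf,v4:0
step 3: dist = v0:inf,v1:11,v2:19,v3:inf,v4:0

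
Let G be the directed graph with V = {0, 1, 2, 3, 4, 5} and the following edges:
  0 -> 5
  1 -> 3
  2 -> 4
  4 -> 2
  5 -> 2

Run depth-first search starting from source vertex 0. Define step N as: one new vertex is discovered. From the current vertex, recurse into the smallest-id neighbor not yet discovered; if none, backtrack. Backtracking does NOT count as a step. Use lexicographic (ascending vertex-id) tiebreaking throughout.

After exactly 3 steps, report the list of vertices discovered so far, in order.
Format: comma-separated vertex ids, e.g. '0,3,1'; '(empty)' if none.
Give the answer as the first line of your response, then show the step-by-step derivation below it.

0,5,2

step 1: discover 0; path=0; order=0
step 2: discover 5; path=0>5; order=0,5
step 3: discover 2; path=0>5>2; order=0,5,2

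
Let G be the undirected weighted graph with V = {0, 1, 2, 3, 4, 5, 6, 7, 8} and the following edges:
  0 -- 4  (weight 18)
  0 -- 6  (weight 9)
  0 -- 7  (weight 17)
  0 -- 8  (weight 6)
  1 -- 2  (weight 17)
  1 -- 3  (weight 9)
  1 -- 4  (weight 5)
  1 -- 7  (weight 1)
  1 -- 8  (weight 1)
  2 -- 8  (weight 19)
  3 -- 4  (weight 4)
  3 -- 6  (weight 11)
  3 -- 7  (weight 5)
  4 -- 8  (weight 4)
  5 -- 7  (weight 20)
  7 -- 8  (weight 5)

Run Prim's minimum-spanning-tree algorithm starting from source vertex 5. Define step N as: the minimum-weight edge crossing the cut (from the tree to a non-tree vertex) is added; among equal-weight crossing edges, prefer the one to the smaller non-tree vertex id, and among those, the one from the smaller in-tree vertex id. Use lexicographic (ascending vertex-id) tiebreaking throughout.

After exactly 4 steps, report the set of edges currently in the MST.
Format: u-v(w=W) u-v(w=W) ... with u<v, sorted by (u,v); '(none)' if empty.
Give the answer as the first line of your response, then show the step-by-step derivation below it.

1-7(w=1) 1-8(w=1) 4-8(w=4) 5-7(w=20)

step 1: add edge 5-7 (w=20); MST = {5-7(w=20)}
step 2: add edge 1-7 (w=1); MST = {1-7(w=1) 5-7(w=20)}
step 3: add edge 1-8 (w=1); MST = {1-7(w=1) 1-8(w=1) 5-7(w=20)}
step 4: add edge 4-8 (w=4); MST = {1-7(w=1) 1-8(w=1) 4-8(w=4) 5-7(w=20)}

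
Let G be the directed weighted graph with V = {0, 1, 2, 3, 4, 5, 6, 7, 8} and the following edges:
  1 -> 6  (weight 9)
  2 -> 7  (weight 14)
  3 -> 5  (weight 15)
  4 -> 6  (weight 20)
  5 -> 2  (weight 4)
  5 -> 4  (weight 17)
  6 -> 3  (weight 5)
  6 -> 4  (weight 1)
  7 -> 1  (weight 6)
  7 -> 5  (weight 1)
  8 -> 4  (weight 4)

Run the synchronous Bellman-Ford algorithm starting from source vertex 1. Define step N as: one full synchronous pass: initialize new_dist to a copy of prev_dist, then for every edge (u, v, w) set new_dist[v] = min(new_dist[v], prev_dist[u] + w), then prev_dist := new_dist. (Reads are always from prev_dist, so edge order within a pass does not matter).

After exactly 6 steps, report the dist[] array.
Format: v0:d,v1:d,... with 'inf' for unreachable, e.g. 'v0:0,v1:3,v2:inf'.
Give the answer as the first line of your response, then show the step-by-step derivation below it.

v0:inf,v1:0,v2:33,v3:14,v4:10,v5:29,v6:9,v7:47,v8:inf

step 1: dist = v0:inf,v1:0,v2:inf,v3:inf,v4:inf,v5:inf,v6:9,v7:inf,v8:inf
step 2: dist = v0:inf,v1:0,v2:inf,v3:14,v4:10,v5:inf,v6:9,v7:inf,v8:inf
step 3: dist = v0:inf,v1:0,v2:inf,v3:14,v4:10,v5:29,v6:9,v7:inf,v8:inf
step 4: dist = v0:inf,v1:0,v2:33,v3:14,v4:10,v5:29,v6:9,v7:inf,v8:inf
step 5: dist = v0:inf,v1:0,v2:33,v3:14,v4:10,v5:29,v6:9,v7:47,v8:inf
step 6: dist = v0:inf,v1:0,v2:33,v3:14,v4:10,v5:29,v6:9,v7:47,v8:inf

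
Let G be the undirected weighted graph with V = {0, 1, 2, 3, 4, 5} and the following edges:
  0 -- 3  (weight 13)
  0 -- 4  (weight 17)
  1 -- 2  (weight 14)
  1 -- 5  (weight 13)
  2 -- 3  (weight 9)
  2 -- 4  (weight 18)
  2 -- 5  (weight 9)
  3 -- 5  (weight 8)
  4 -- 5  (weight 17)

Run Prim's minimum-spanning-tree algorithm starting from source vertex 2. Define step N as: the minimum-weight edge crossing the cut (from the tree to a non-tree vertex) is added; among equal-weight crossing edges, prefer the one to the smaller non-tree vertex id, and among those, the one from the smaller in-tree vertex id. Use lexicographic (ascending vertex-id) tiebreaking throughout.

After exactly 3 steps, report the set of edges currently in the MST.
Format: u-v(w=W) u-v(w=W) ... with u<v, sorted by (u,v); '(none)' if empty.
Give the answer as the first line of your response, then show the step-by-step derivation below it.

0-3(w=13) 2-3(w=9) 3-5(w=8)

step 1: add edge 2-3 (w=9); MST = {2-3(w=9)}
step 2: add edge 3-5 (w=8); MST = {2-3(w=9) 3-5(w=8)}
step 3: add edge 0-3 (w=13); MST = {0-3(w=13) 2-3(w=9) 3-5(w=8)}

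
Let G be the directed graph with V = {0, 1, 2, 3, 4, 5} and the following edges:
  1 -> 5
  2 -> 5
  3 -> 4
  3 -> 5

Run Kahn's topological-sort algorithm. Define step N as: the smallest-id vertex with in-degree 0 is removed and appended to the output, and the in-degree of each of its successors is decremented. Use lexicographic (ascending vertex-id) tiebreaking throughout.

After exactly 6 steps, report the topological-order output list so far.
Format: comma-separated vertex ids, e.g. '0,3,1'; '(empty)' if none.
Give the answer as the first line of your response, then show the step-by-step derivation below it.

0,1,2,3,4,5

step 1: output 0; order=[0]; indeg=(0,0,0,0,1,3)
step 2: output 1; order=[0,1]; indeg=(0,0,0,0,1,2)
step 3: output 2; order=[0,1,2]; indeg=(0,0,0,0,1,1)
step 4: output 3; order=[0,1,2,3]; indeg=(0,0,0,0,0,0)
step 5: output 4; order=[0,1,2,3,4]; indeg=(0,0,0,0,0,0)
step 6: output 5; order=[0,1,2,3,4,5]; indeg=(0,0,0,0,0,0)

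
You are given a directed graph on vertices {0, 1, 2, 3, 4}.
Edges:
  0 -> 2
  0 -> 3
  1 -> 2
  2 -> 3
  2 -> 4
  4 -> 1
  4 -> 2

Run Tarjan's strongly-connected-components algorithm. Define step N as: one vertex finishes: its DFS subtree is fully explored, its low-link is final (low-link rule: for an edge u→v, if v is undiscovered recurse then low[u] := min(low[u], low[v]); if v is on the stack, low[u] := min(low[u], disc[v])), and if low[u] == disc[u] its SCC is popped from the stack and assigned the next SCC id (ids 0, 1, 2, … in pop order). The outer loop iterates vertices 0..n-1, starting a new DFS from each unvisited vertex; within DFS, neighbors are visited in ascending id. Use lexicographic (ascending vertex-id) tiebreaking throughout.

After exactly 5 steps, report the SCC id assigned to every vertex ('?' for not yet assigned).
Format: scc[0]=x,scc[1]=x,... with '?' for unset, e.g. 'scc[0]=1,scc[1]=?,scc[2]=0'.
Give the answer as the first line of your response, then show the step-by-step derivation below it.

scc[0]=2,scc[1]=1,scc[2]=1,scc[3]=0,scc[4]=1

step 1: low=(low[0]=0,low[1]=?,low[2]=1,low[3]=2,low[4]=?); scc=(scc[0]=?,scc[1]=?,scc[2]=?,scc[3]=0,scc[4]=?)
step 2: low=(low[0]=0,low[1]=1,low[2]=1,low[3]=2,low[4]=3); scc=(scc[0]=?,scc[1]=?,scc[2]=?,scc[3]=0,scc[4]=?)
step 3: low=(low[0]=0,low[1]=1,low[2]=1,low[3]=2,low[4]=1); scc=(scc[0]=?,scc[1]=?,scc[2]=?,scc[3]=0,scc[4]=?)
step 4: low=(low[0]=0,low[1]=1,low[2]=1,low[3]=2,low[4]=1); scc=(scc[0]=?,scc[1]=1,scc[2]=1,scc[3]=0,scc[4]=1)
step 5: low=(low[0]=0,low[1]=1,low[2]=1,low[3]=2,low[4]=1); scc=(scc[0]=2,scc[1]=1,scc[2]=1,scc[3]=0,scc[4]=1)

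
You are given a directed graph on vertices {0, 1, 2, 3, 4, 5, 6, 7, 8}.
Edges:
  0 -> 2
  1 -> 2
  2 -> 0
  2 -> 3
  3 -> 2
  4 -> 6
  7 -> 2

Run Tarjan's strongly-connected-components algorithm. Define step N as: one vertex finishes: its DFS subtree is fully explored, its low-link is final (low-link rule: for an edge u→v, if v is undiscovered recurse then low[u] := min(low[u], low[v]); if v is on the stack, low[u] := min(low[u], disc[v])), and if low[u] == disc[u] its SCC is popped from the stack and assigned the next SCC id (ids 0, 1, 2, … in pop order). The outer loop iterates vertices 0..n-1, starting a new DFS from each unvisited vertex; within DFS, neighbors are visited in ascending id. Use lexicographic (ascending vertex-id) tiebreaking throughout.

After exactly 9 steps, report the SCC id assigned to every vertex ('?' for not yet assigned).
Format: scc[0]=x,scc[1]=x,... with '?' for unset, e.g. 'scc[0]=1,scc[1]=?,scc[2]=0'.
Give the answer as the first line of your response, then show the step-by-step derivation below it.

scc[0]=0,scc[1]=1,scc[2]=0,scc[3]=0,scc[4]=3,scc[5]=4,scc[6]=2,scc[7]=5,scc[8]=6

step 1: low=(low[0]=0,low[1]=?,low[2]=0,low[3]=1,low[4]=?,low[5]=?,low[6]=?,low[7]=?,low[8]=?); scc=(scc[0]=?,scc[1]=?,scc[2]=?,scc[3]=?,scc[4]=?,scc[5]=?,scc[6]=?,scc[7]=?,scc[8]=?)
step 2: low=(low[0]=0,low[1]=?,low[2]=0,low[3]=1,low[4]=?,low[5]=?,low[6]=?,low[7]=?,low[8]=?); scc=(scc[0]=?,scc[1]=?,scc[2]=?,scc[3]=?,scc[4]=?,scc[5]=?,scc[6]=?,scc[7]=?,scc[8]=?)
step 3: low=(low[0]=0,low[1]=?,low[2]=0,low[3]=1,low[4]=?,low[5]=?,low[6]=?,low[7]=?,low[8]=?); scc=(scc[0]=0,scc[1]=?,scc[2]=0,scc[3]=0,scc[4]=?,scc[5]=?,scc[6]=?,scc[7]=?,scc[8]=?)
step 4: low=(low[0]=0,low[1]=3,low[2]=0,low[3]=1,low[4]=?,low[5]=?,low[6]=?,low[7]=?,low[8]=?); scc=(scc[0]=0,scc[1]=1,scc[2]=0,scc[3]=0,scc[4]=?,scc[5]=?,scc[6]=?,scc[7]=?,scc[8]=?)
step 5: low=(low[0]=0,low[1]=3,low[2]=0,low[3]=1,low[4]=4,low[5]=?,low[6]=5,low[7]=?,low[8]=?); scc=(scc[0]=0,scc[1]=1,scc[2]=0,scc[3]=0,scc[4]=?,scc[5]=?,scc[6]=2,scc[7]=?,scc[8]=?)
step 6: low=(low[0]=0,low[1]=3,low[2]=0,low[3]=1,low[4]=4,low[5]=?,low[6]=5,low[7]=?,low[8]=?); scc=(scc[0]=0,scc[1]=1,scc[2]=0,scc[3]=0,scc[4]=3,scc[5]=?,scc[6]=2,scc[7]=?,scc[8]=?)
step 7: low=(low[0]=0,low[1]=3,low[2]=0,low[3]=1,low[4]=4,low[5]=6,low[6]=5,low[7]=?,low[8]=?); scc=(scc[0]=0,scc[1]=1,scc[2]=0,scc[3]=0,scc[4]=3,scc[5]=4,scc[6]=2,scc[7]=?,scc[8]=?)
step 8: low=(low[0]=0,low[1]=3,low[2]=0,low[3]=1,low[4]=4,low[5]=6,low[6]=5,low[7]=7,low[8]=?); scc=(scc[0]=0,scc[1]=1,scc[2]=0,scc[3]=0,scc[4]=3,scc[5]=4,scc[6]=2,scc[7]=5,scc[8]=?)
step 9: low=(low[0]=0,low[1]=3,low[2]=0,low[3]=1,low[4]=4,low[5]=6,low[6]=5,low[7]=7,low[8]=8); scc=(scc[0]=0,scc[1]=1,scc[2]=0,scc[3]=0,scc[4]=3,scc[5]=4,scc[6]=2,scc[7]=5,scc[8]=6)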